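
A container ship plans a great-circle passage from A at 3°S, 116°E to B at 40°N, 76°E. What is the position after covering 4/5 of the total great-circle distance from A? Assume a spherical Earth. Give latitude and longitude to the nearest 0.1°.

≈ 32.3°N, 86.3°E

From cos δ = sin φ₁ sin φ₂ + cos φ₁ cos φ₂ cos Δλ, the central angle is δ ≈ 0.986 rad (56.5°).
Interpolate at f = 4/5 with slerp weights a = sin((1−f)δ)/sin δ ≈ 0.235, b = sin(fδ)/sin δ ≈ 0.851.
p = a·p₁ + b·p₂ ≈ (0.055, 0.843, 0.535); φ = arcsin(p_z) ≈ 32.32°, λ = atan2(p_y, p_x) ≈ 86.28°.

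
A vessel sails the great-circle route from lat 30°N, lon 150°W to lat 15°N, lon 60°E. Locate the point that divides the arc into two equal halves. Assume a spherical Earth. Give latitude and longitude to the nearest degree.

Convert each endpoint to a unit vector on the sphere (x = cos φ cos λ, y = cos φ sin λ, z = sin φ).
The central angle between the endpoints is δ = arccos(p₁·p₂) ≈ 2.208 rad (126.5°).
Interpolate at f = 1/2 with slerp weights a = sin((1−f)δ)/sin δ ≈ 1.111, b = sin(fδ)/sin δ ≈ 1.111.
p = a·p₁ + b·p₂ ≈ (-0.297, 0.448, 0.843); φ = arcsin(p_z) ≈ 57.48°, λ = atan2(p_y, p_x) ≈ 123.50°.

≈ lat 57°N, lon 123°E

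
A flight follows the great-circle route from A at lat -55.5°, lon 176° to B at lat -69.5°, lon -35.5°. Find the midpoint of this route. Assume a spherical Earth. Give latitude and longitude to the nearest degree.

≈ lat -80°, lon -150°

Write both endpoints as unit vectors p₁, p₂ with components (cos φ cos λ, cos φ sin λ, sin φ).
The central angle between the endpoints is δ = arccos(p₁·p₂) ≈ 0.924 rad (52.9°).
Interpolate at f = 1/2 with slerp weights a = sin((1−f)δ)/sin δ ≈ 0.559, b = sin(fδ)/sin δ ≈ 0.559.
p = a·p₁ + b·p₂ ≈ (-0.156, -0.092, -0.983); φ = arcsin(p_z) ≈ -79.56°, λ = atan2(p_y, p_x) ≈ -149.66°.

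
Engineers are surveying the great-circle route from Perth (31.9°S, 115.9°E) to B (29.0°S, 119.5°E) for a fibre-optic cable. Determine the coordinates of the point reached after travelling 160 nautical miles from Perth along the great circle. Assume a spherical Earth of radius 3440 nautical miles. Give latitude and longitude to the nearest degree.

≈ (30°S, 118°E)

Write both endpoints as unit vectors p₁, p₂ with components (cos φ cos λ, cos φ sin λ, sin φ).
The central angle between the endpoints is δ = arccos(p₁·p₂) ≈ 0.074 rad (4.2°). The total great-circle distance is δ·R ≈ 0.074 × 3440 ≈ 255 nmi, so the target fraction is f = 160/255 ≈ 0.627.
Interpolate at f ≈ 0.627 with slerp weights a = sin((1−f)δ)/sin δ ≈ 0.373, b = sin(fδ)/sin δ ≈ 0.628.
p = a·p₁ + b·p₂ ≈ (-0.409, 0.763, -0.501); φ = arcsin(p_z) ≈ -30.09°, λ = atan2(p_y, p_x) ≈ 118.18°.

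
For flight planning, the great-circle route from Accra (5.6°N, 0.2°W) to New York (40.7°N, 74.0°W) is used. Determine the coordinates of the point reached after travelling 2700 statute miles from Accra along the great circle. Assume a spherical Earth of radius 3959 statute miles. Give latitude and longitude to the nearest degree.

≈ (29°N, 33°W)

The haversine formula gives a central angle δ ≈ 1.293 rad (74.1°) between the endpoints. The total great-circle distance is δ·R ≈ 1.293 × 3959 ≈ 5119 mi, so the target fraction is f = 2700/5119 ≈ 0.527.
Interpolate at f ≈ 0.527 with slerp weights a = sin((1−f)δ)/sin δ ≈ 0.597, b = sin(fδ)/sin δ ≈ 0.655.
p = a·p₁ + b·p₂ ≈ (0.731, -0.480, 0.486); φ = arcsin(p_z) ≈ 29.05°, λ = atan2(p_y, p_x) ≈ -33.28°.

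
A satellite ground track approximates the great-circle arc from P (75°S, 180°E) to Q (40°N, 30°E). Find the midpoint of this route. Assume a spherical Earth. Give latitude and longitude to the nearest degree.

The haversine formula gives a central angle δ ≈ 2.486 rad (142.4°) between the endpoints.
Interpolate at f = 1/2 with slerp weights a = sin((1−f)δ)/sin δ ≈ 1.553, b = sin(fδ)/sin δ ≈ 1.553.
p = a·p₁ + b·p₂ ≈ (0.628, 0.595, -0.502); φ = arcsin(p_z) ≈ -30.11°, λ = atan2(p_y, p_x) ≈ 43.43°.

≈ (30°S, 43°E)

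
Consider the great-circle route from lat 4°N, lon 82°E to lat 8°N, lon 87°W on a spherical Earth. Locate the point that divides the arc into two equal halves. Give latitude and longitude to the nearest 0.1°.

Convert each endpoint to a unit vector on the sphere (x = cos φ cos λ, y = cos φ sin λ, z = sin φ).
The central angle between the endpoints is δ = arccos(p₁·p₂) ≈ 2.858 rad (163.7°).
Interpolate at f = 1/2 with slerp weights a = sin((1−f)δ)/sin δ ≈ 3.535, b = sin(fδ)/sin δ ≈ 3.535.
p = a·p₁ + b·p₂ ≈ (0.674, -0.004, 0.739); φ = arcsin(p_z) ≈ 47.62°, λ = atan2(p_y, p_x) ≈ -0.32°.

≈ lat 47.6°N, lon 0.3°W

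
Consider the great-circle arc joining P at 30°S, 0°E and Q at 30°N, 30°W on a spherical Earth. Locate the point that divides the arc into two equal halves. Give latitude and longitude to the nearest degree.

Convert each endpoint to a unit vector on the sphere (x = cos φ cos λ, y = cos φ sin λ, z = sin φ).
The central angle between the endpoints is δ = arccos(p₁·p₂) ≈ 1.160 rad (66.5°).
Interpolate at f = 1/2 with slerp weights a = sin((1−f)δ)/sin δ ≈ 0.598, b = sin(fδ)/sin δ ≈ 0.598.
p = a·p₁ + b·p₂ ≈ (0.966, -0.259, 0.000); φ = arcsin(p_z) ≈ 0.00°, λ = atan2(p_y, p_x) ≈ -15.00°.

≈ 0°N, 15°W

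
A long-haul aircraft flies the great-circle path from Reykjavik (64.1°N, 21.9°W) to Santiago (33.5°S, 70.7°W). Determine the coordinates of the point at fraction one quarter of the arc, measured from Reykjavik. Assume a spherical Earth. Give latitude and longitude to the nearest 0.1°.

≈ 41.3°N, 44.3°W

The haversine formula gives a central angle δ ≈ 1.830 rad (104.9°) between the endpoints.
Interpolate at f = 1/4 with slerp weights a = sin((1−f)δ)/sin δ ≈ 1.014, b = sin(fδ)/sin δ ≈ 0.457.
p = a·p₁ + b·p₂ ≈ (0.537, -0.525, 0.660); φ = arcsin(p_z) ≈ 41.32°, λ = atan2(p_y, p_x) ≈ -44.35°.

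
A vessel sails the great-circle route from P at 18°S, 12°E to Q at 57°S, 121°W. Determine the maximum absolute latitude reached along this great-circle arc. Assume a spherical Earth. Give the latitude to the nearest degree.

≈ 68°S

The great circle lies in the plane with unit normal n̂ = (p₁ × p₂)/|p₁ × p₂|.
Here n̂_z ≈ -0.381; the vertex latitude is φ_max = arccos|n̂_z| ≈ 67.6°.
Check via Clairaut: cos φ_max = |cos φ₁| · sin C = cos(18.0°)·sin(156.4°) ≈ 0.381, again giving ≈ 67.6°.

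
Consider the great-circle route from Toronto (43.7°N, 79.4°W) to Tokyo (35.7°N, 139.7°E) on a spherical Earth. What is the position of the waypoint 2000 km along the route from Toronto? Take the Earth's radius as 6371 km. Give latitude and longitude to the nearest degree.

Write both endpoints as unit vectors p₁, p₂ with components (cos φ cos λ, cos φ sin λ, sin φ).
The central angle between the endpoints is δ = arccos(p₁·p₂) ≈ 1.623 rad (93.0°). The total great-circle distance is δ·R ≈ 1.623 × 6371 ≈ 10342 km, so the target fraction is f = 2000/10342 ≈ 0.193.
Interpolate at f ≈ 0.193 with slerp weights a = sin((1−f)δ)/sin δ ≈ 0.967, b = sin(fδ)/sin δ ≈ 0.309.
p = a·p₁ + b·p₂ ≈ (-0.063, -0.525, 0.849); φ = arcsin(p_z) ≈ 58.08°, λ = atan2(p_y, p_x) ≈ -96.83°.

≈ (58°N, 97°W)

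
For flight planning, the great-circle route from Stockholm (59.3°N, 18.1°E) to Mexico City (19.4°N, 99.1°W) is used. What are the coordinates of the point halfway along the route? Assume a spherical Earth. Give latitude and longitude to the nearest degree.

≈ 55°N, 66°W

The haversine formula gives a central angle δ ≈ 1.505 rad (86.2°) between the endpoints.
Interpolate at f = 1/2 with slerp weights a = sin((1−f)δ)/sin δ ≈ 0.685, b = sin(fδ)/sin δ ≈ 0.685.
p = a·p₁ + b·p₂ ≈ (0.230, -0.529, 0.817); φ = arcsin(p_z) ≈ 54.74°, λ = atan2(p_y, p_x) ≈ -66.49°.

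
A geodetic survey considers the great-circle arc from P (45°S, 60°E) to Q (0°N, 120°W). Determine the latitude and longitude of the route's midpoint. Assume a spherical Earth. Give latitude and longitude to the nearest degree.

Write both endpoints as unit vectors p₁, p₂ with components (cos φ cos λ, cos φ sin λ, sin φ).
The central angle between the endpoints is δ = arccos(p₁·p₂) ≈ 2.356 rad (135.0°).
Interpolate at f = 1/2 with slerp weights a = sin((1−f)δ)/sin δ ≈ 1.307, b = sin(fδ)/sin δ ≈ 1.307.
p = a·p₁ + b·p₂ ≈ (-0.191, -0.331, -0.924); φ = arcsin(p_z) ≈ -67.50°, λ = atan2(p_y, p_x) ≈ -120.00°.

≈ (68°S, 120°W)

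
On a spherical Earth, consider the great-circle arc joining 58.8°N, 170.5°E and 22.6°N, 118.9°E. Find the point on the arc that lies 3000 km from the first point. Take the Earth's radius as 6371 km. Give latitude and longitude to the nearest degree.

Convert each endpoint to a unit vector on the sphere (x = cos φ cos λ, y = cos φ sin λ, z = sin φ).
The central angle between the endpoints is δ = arccos(p₁·p₂) ≈ 0.895 rad (51.3°). The total great-circle distance is δ·R ≈ 0.895 × 6371 ≈ 5700 km, so the target fraction is f = 3000/5700 ≈ 0.526.
Interpolate at f ≈ 0.526 with slerp weights a = sin((1−f)δ)/sin δ ≈ 0.527, b = sin(fδ)/sin δ ≈ 0.582.
p = a·p₁ + b·p₂ ≈ (-0.529, 0.515, 0.674); φ = arcsin(p_z) ≈ 42.41°, λ = atan2(p_y, p_x) ≈ 135.75°.

≈ 42°N, 136°E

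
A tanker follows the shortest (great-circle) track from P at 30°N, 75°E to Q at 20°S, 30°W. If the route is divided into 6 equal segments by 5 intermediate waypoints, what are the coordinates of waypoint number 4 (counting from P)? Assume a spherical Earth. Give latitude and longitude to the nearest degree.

≈ 2°S, 3°E

From cos δ = sin φ₁ sin φ₂ + cos φ₁ cos φ₂ cos Δλ, the central angle is δ ≈ 1.962 rad (112.4°).
Interpolate at f = 4/6 with slerp weights a = sin((1−f)δ)/sin δ ≈ 0.658, b = sin(fδ)/sin δ ≈ 1.045.
p = a·p₁ + b·p₂ ≈ (0.998, 0.060, -0.028); φ = arcsin(p_z) ≈ -1.62°, λ = atan2(p_y, p_x) ≈ 3.43°.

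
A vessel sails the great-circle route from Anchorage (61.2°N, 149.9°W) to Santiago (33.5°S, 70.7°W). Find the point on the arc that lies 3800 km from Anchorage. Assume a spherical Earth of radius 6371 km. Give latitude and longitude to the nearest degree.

≈ 37°N, 111°W

From cos δ = sin φ₁ sin φ₂ + cos φ₁ cos φ₂ cos Δλ, the central angle is δ ≈ 1.991 rad (114.1°). The total great-circle distance is δ·R ≈ 1.991 × 6371 ≈ 12688 km, so the target fraction is f = 3800/12688 ≈ 0.300.
Interpolate at f ≈ 0.300 with slerp weights a = sin((1−f)δ)/sin δ ≈ 1.079, b = sin(fδ)/sin δ ≈ 0.615.
p = a·p₁ + b·p₂ ≈ (-0.280, -0.745, 0.606); φ = arcsin(p_z) ≈ 37.27°, λ = atan2(p_y, p_x) ≈ -110.60°.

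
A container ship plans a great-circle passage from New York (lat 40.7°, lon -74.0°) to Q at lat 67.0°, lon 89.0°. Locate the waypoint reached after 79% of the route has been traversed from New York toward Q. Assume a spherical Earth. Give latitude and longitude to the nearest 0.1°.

≈ lat 80.9°, lon 66.4°

Write both endpoints as unit vectors p₁, p₂ with components (cos φ cos λ, cos φ sin λ, sin φ).
The central angle between the endpoints is δ = arccos(p₁·p₂) ≈ 1.248 rad (71.5°).
Interpolate at f = 0.79 with slerp weights a = sin((1−f)δ)/sin δ ≈ 0.273, b = sin(fδ)/sin δ ≈ 0.879.
p = a·p₁ + b·p₂ ≈ (0.063, 0.144, 0.988); φ = arcsin(p_z) ≈ 80.94°, λ = atan2(p_y, p_x) ≈ 66.39°.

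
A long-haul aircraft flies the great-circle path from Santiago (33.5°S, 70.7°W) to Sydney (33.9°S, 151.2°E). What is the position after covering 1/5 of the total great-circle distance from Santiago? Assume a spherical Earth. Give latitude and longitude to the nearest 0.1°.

≈ (49.2°S, 88.3°W)

Convert each endpoint to a unit vector on the sphere (x = cos φ cos λ, y = cos φ sin λ, z = sin φ).
The central angle between the endpoints is δ = arccos(p₁·p₂) ≈ 1.780 rad (102.0°).
Interpolate at f = 1/5 with slerp weights a = sin((1−f)δ)/sin δ ≈ 1.011, b = sin(fδ)/sin δ ≈ 0.356.
p = a·p₁ + b·p₂ ≈ (0.020, -0.653, -0.757); φ = arcsin(p_z) ≈ -49.18°, λ = atan2(p_y, p_x) ≈ -88.28°.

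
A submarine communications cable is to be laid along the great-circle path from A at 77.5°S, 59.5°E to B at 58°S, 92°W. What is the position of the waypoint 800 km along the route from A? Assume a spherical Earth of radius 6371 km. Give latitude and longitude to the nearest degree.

Write both endpoints as unit vectors p₁, p₂ with components (cos φ cos λ, cos φ sin λ, sin φ).
The central angle between the endpoints is δ = arccos(p₁·p₂) ≈ 0.757 rad (43.4°). The total great-circle distance is δ·R ≈ 0.757 × 6371 ≈ 4821 km, so the target fraction is f = 800/4821 ≈ 0.166.
Interpolate at f ≈ 0.166 with slerp weights a = sin((1−f)δ)/sin δ ≈ 0.859, b = sin(fδ)/sin δ ≈ 0.182.
p = a·p₁ + b·p₂ ≈ (0.091, 0.064, -0.994); φ = arcsin(p_z) ≈ -83.62°, λ = atan2(p_y, p_x) ≈ 34.97°.

≈ 84°S, 35°E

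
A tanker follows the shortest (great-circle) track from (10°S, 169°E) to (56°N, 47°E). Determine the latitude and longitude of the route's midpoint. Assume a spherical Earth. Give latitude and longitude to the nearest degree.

≈ (38°N, 134°E)

Write both endpoints as unit vectors p₁, p₂ with components (cos φ cos λ, cos φ sin λ, sin φ).
The central angle between the endpoints is δ = arccos(p₁·p₂) ≈ 2.022 rad (115.8°).
Interpolate at f = 1/2 with slerp weights a = sin((1−f)δ)/sin δ ≈ 0.941, b = sin(fδ)/sin δ ≈ 0.941.
p = a·p₁ + b·p₂ ≈ (-0.551, 0.562, 0.617); φ = arcsin(p_z) ≈ 38.10°, λ = atan2(p_y, p_x) ≈ 134.44°.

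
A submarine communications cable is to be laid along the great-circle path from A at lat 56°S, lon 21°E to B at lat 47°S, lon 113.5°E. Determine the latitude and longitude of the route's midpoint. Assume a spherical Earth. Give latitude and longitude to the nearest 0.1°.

≈ lat 61.1°S, lon 73.2°E

Convert each endpoint to a unit vector on the sphere (x = cos φ cos λ, y = cos φ sin λ, z = sin φ).
The central angle between the endpoints is δ = arccos(p₁·p₂) ≈ 0.940 rad (53.9°).
Interpolate at f = 1/2 with slerp weights a = sin((1−f)δ)/sin δ ≈ 0.561, b = sin(fδ)/sin δ ≈ 0.561.
p = a·p₁ + b·p₂ ≈ (0.140, 0.463, -0.875); φ = arcsin(p_z) ≈ -61.06°, λ = atan2(p_y, p_x) ≈ 73.15°.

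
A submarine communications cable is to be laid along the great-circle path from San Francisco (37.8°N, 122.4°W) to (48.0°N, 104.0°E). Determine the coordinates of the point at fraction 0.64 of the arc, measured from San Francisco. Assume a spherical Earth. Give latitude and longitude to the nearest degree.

≈ (67°N, 151°E)

The haversine formula gives a central angle δ ≈ 1.480 rad (84.8°) between the endpoints.
Interpolate at f = 0.64 with slerp weights a = sin((1−f)δ)/sin δ ≈ 0.510, b = sin(fδ)/sin δ ≈ 0.815.
p = a·p₁ + b·p₂ ≈ (-0.348, 0.189, 0.918); φ = arcsin(p_z) ≈ 66.68°, λ = atan2(p_y, p_x) ≈ 151.49°.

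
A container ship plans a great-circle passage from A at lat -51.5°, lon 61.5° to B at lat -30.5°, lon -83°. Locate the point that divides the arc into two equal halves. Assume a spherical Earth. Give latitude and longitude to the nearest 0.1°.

From cos δ = sin φ₁ sin φ₂ + cos φ₁ cos φ₂ cos Δλ, the central angle is δ ≈ 1.610 rad (92.3°).
Interpolate at f = 1/2 with slerp weights a = sin((1−f)δ)/sin δ ≈ 0.721, b = sin(fδ)/sin δ ≈ 0.721.
p = a·p₁ + b·p₂ ≈ (0.290, -0.222, -0.931); φ = arcsin(p_z) ≈ -68.56°, λ = atan2(p_y, p_x) ≈ -37.47°.

≈ lat -68.6°, lon -37.5°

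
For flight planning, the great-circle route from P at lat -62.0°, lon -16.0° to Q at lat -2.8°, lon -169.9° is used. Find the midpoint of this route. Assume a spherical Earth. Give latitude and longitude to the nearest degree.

Convert each endpoint to a unit vector on the sphere (x = cos φ cos λ, y = cos φ sin λ, z = sin φ).
The central angle between the endpoints is δ = arccos(p₁·p₂) ≈ 1.958 rad (112.2°).
Interpolate at f = 1/2 with slerp weights a = sin((1−f)δ)/sin δ ≈ 0.897, b = sin(fδ)/sin δ ≈ 0.897.
p = a·p₁ + b·p₂ ≈ (-0.477, -0.273, -0.835); φ = arcsin(p_z) ≈ -56.66°, λ = atan2(p_y, p_x) ≈ -150.21°.

≈ lat -57°, lon -150°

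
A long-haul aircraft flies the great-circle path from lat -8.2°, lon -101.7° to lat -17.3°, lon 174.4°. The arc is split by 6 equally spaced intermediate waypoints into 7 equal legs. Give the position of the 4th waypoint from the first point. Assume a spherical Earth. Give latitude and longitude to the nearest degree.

The haversine formula gives a central angle δ ≈ 1.427 rad (81.8°) between the endpoints.
Interpolate at f = 4/7 with slerp weights a = sin((1−f)δ)/sin δ ≈ 0.580, b = sin(fδ)/sin δ ≈ 0.736.
p = a·p₁ + b·p₂ ≈ (-0.816, -0.494, -0.302); φ = arcsin(p_z) ≈ -17.55°, λ = atan2(p_y, p_x) ≈ -148.80°.

≈ lat -18°, lon -149°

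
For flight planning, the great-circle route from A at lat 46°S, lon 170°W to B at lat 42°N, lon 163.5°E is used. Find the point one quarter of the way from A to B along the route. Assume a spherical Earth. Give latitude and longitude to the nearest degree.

≈ lat 24°S, lon 178°W

The haversine formula gives a central angle δ ≈ 1.590 rad (91.1°) between the endpoints.
Interpolate at f = 1/4 with slerp weights a = sin((1−f)δ)/sin δ ≈ 0.930, b = sin(fδ)/sin δ ≈ 0.387.
p = a·p₁ + b·p₂ ≈ (-0.912, -0.030, -0.410); φ = arcsin(p_z) ≈ -24.18°, λ = atan2(p_y, p_x) ≈ -178.09°.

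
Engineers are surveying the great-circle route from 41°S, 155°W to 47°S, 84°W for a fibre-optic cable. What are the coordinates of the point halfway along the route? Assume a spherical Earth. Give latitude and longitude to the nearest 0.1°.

≈ 49.8°S, 121.6°W

Convert each endpoint to a unit vector on the sphere (x = cos φ cos λ, y = cos φ sin λ, z = sin φ).
The central angle between the endpoints is δ = arccos(p₁·p₂) ≈ 0.867 rad (49.7°).
Interpolate at f = 1/2 with slerp weights a = sin((1−f)δ)/sin δ ≈ 0.551, b = sin(fδ)/sin δ ≈ 0.551.
p = a·p₁ + b·p₂ ≈ (-0.338, -0.549, -0.764); φ = arcsin(p_z) ≈ -49.85°, λ = atan2(p_y, p_x) ≈ -121.57°.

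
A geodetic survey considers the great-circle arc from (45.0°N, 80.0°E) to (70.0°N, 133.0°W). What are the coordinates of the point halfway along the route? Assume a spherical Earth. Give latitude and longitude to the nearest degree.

From cos δ = sin φ₁ sin φ₂ + cos φ₁ cos φ₂ cos Δλ, the central angle is δ ≈ 1.091 rad (62.5°).
Interpolate at f = 1/2 with slerp weights a = sin((1−f)δ)/sin δ ≈ 0.585, b = sin(fδ)/sin δ ≈ 0.585.
p = a·p₁ + b·p₂ ≈ (-0.065, 0.261, 0.963); φ = arcsin(p_z) ≈ 74.40°, λ = atan2(p_y, p_x) ≈ 103.90°.

≈ (74°N, 104°E)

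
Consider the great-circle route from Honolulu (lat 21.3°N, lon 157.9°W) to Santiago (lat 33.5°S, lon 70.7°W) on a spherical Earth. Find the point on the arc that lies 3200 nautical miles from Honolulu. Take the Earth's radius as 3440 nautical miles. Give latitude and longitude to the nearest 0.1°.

≈ lat 10.6°S, lon 114.4°W

Convert each endpoint to a unit vector on the sphere (x = cos φ cos λ, y = cos φ sin λ, z = sin φ).
The central angle between the endpoints is δ = arccos(p₁·p₂) ≈ 1.734 rad (99.4°). The total great-circle distance is δ·R ≈ 1.734 × 3440 ≈ 5965 nmi, so the target fraction is f = 3200/5965 ≈ 0.536.
Interpolate at f ≈ 0.536 with slerp weights a = sin((1−f)δ)/sin δ ≈ 0.730, b = sin(fδ)/sin δ ≈ 0.813.
p = a·p₁ + b·p₂ ≈ (-0.406, -0.895, -0.183); φ = arcsin(p_z) ≈ -10.57°, λ = atan2(p_y, p_x) ≈ -114.39°.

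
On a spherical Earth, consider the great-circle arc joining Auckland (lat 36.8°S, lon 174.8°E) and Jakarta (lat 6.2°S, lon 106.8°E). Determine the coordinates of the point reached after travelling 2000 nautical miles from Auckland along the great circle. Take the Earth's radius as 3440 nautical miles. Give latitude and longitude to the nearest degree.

≈ lat 26°S, lon 138°E

From cos δ = sin φ₁ sin φ₂ + cos φ₁ cos φ₂ cos Δλ, the central angle is δ ≈ 1.199 rad (68.7°). The total great-circle distance is δ·R ≈ 1.199 × 3440 ≈ 4126 nmi, so the target fraction is f = 2000/4126 ≈ 0.485.
Interpolate at f ≈ 0.485 with slerp weights a = sin((1−f)δ)/sin δ ≈ 0.622, b = sin(fδ)/sin δ ≈ 0.589.
p = a·p₁ + b·p₂ ≈ (-0.665, 0.606, -0.436); φ = arcsin(p_z) ≈ -25.86°, λ = atan2(p_y, p_x) ≈ 137.66°.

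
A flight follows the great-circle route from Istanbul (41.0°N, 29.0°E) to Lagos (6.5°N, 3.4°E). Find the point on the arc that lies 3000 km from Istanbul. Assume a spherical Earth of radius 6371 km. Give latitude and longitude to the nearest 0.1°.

≈ 18.9°N, 10.8°E

The haversine formula gives a central angle δ ≈ 0.722 rad (41.4°) between the endpoints. The total great-circle distance is δ·R ≈ 0.722 × 6371 ≈ 4600 km, so the target fraction is f = 3000/4600 ≈ 0.652.
Interpolate at f ≈ 0.652 with slerp weights a = sin((1−f)δ)/sin δ ≈ 0.376, b = sin(fδ)/sin δ ≈ 0.686.
p = a·p₁ + b·p₂ ≈ (0.929, 0.178, 0.324); φ = arcsin(p_z) ≈ 18.93°, λ = atan2(p_y, p_x) ≈ 10.85°.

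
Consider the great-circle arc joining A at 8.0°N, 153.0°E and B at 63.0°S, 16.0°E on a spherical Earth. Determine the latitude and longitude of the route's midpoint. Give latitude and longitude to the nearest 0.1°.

≈ 45.9°S, 127.8°E

Convert each endpoint to a unit vector on the sphere (x = cos φ cos λ, y = cos φ sin λ, z = sin φ).
The central angle between the endpoints is δ = arccos(p₁·p₂) ≈ 2.041 rad (116.9°).
Interpolate at f = 1/2 with slerp weights a = sin((1−f)δ)/sin δ ≈ 0.956, b = sin(fδ)/sin δ ≈ 0.956.
p = a·p₁ + b·p₂ ≈ (-0.426, 0.549, -0.719); φ = arcsin(p_z) ≈ -45.95°, λ = atan2(p_y, p_x) ≈ 127.81°.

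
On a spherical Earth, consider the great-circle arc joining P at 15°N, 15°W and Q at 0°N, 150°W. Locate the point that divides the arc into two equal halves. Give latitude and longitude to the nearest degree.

≈ 19°N, 85°W

Convert each endpoint to a unit vector on the sphere (x = cos φ cos λ, y = cos φ sin λ, z = sin φ).
The central angle between the endpoints is δ = arccos(p₁·p₂) ≈ 2.323 rad (133.1°).
Interpolate at f = 1/2 with slerp weights a = sin((1−f)δ)/sin δ ≈ 1.256, b = sin(fδ)/sin δ ≈ 1.256.
p = a·p₁ + b·p₂ ≈ (0.084, -0.942, 0.325); φ = arcsin(p_z) ≈ 18.97°, λ = atan2(p_y, p_x) ≈ -84.90°.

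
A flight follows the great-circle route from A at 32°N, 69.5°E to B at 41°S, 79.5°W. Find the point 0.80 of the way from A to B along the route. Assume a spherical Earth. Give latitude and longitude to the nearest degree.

Write both endpoints as unit vectors p₁, p₂ with components (cos φ cos λ, cos φ sin λ, sin φ).
The central angle between the endpoints is δ = arccos(p₁·p₂) ≈ 2.682 rad (153.7°).
Interpolate at f = 0.80 with slerp weights a = sin((1−f)δ)/sin δ ≈ 1.152, b = sin(fδ)/sin δ ≈ 1.892.
p = a·p₁ + b·p₂ ≈ (0.602, -0.489, -0.631); φ = arcsin(p_z) ≈ -39.11°, λ = atan2(p_y, p_x) ≈ -39.06°.

≈ 39°S, 39°W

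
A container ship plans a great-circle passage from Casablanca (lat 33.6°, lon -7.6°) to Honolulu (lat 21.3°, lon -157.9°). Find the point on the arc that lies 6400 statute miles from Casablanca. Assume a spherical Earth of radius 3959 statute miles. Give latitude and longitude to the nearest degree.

≈ lat 43°, lon -142°

From cos δ = sin φ₁ sin φ₂ + cos φ₁ cos φ₂ cos Δλ, the central angle is δ ≈ 2.064 rad (118.2°). The total great-circle distance is δ·R ≈ 2.064 × 3959 ≈ 8170 mi, so the target fraction is f = 6400/8170 ≈ 0.783.
Interpolate at f ≈ 0.783 with slerp weights a = sin((1−f)δ)/sin δ ≈ 0.491, b = sin(fδ)/sin δ ≈ 1.134.
p = a·p₁ + b·p₂ ≈ (-0.574, -0.451, 0.683); φ = arcsin(p_z) ≈ 43.11°, λ = atan2(p_y, p_x) ≈ -141.80°.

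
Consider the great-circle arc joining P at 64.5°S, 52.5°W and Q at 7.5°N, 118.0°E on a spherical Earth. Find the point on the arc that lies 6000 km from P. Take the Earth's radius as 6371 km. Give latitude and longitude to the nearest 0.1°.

≈ 60.8°S, 108.7°E

Convert each endpoint to a unit vector on the sphere (x = cos φ cos λ, y = cos φ sin λ, z = sin φ).
The central angle between the endpoints is δ = arccos(p₁·p₂) ≈ 2.140 rad (122.6°). The total great-circle distance is δ·R ≈ 2.140 × 6371 ≈ 13633 km, so the target fraction is f = 6000/13633 ≈ 0.440.
Interpolate at f ≈ 0.440 with slerp weights a = sin((1−f)δ)/sin δ ≈ 1.106, b = sin(fδ)/sin δ ≈ 0.960.
p = a·p₁ + b·p₂ ≈ (-0.157, 0.463, -0.873); φ = arcsin(p_z) ≈ -60.75°, λ = atan2(p_y, p_x) ≈ 108.75°.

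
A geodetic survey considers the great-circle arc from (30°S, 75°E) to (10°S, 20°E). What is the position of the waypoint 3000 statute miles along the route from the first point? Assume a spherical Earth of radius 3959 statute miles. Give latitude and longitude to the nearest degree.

≈ (15°S, 30°E)

Convert each endpoint to a unit vector on the sphere (x = cos φ cos λ, y = cos φ sin λ, z = sin φ).
The central angle between the endpoints is δ = arccos(p₁·p₂) ≈ 0.957 rad (54.8°). The total great-circle distance is δ·R ≈ 0.957 × 3959 ≈ 3789 mi, so the target fraction is f = 3000/3789 ≈ 0.792.
Interpolate at f ≈ 0.792 with slerp weights a = sin((1−f)δ)/sin δ ≈ 0.242, b = sin(fδ)/sin δ ≈ 0.841.
p = a·p₁ + b·p₂ ≈ (0.832, 0.486, -0.267); φ = arcsin(p_z) ≈ -15.49°, λ = atan2(p_y, p_x) ≈ 30.26°.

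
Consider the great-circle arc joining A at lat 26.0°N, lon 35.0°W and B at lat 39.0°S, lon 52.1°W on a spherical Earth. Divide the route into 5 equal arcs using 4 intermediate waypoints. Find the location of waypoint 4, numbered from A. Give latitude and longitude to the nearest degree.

≈ lat 26°S, lon 48°W

The haversine formula gives a central angle δ ≈ 1.168 rad (66.9°) between the endpoints.
Interpolate at f = 4/5 with slerp weights a = sin((1−f)δ)/sin δ ≈ 0.252, b = sin(fδ)/sin δ ≈ 0.874.
p = a·p₁ + b·p₂ ≈ (0.603, -0.666, -0.440); φ = arcsin(p_z) ≈ -26.10°, λ = atan2(p_y, p_x) ≈ -47.85°.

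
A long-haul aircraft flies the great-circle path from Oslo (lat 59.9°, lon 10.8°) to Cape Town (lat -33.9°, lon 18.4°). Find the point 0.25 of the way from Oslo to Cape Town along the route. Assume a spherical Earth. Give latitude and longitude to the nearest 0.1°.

Convert each endpoint to a unit vector on the sphere (x = cos φ cos λ, y = cos φ sin λ, z = sin φ).
The central angle between the endpoints is δ = arccos(p₁·p₂) ≈ 1.641 rad (94.0°).
Interpolate at f = 0.25 with slerp weights a = sin((1−f)δ)/sin δ ≈ 0.945, b = sin(fδ)/sin δ ≈ 0.400.
p = a·p₁ + b·p₂ ≈ (0.780, 0.194, 0.595); φ = arcsin(p_z) ≈ 36.48°, λ = atan2(p_y, p_x) ≈ 13.93°.

≈ lat 36.5°, lon 13.9°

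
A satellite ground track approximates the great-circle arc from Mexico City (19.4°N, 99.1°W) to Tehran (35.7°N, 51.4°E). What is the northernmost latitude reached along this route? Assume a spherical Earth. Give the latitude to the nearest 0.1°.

The great circle lies in the plane with unit normal n̂ = (p₁ × p₂)/|p₁ × p₂|.
Here n̂_z ≈ +0.428; the vertex latitude is φ_max = arccos|n̂_z| ≈ 64.7°.
Check via Clairaut: cos φ_max = |cos φ₁| · sin C = cos(19.4°)·sin(27.0°) ≈ 0.428, again giving ≈ 64.7°.

≈ 64.7°N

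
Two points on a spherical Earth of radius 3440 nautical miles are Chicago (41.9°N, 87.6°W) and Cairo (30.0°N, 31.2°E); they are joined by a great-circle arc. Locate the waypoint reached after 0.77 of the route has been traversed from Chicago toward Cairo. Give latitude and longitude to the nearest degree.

Convert each endpoint to a unit vector on the sphere (x = cos φ cos λ, y = cos φ sin λ, z = sin φ).
The central angle between the endpoints is δ = arccos(p₁·p₂) ≈ 1.547 rad (88.7°).
Interpolate at f = 0.77 with slerp weights a = sin((1−f)δ)/sin δ ≈ 0.349, b = sin(fδ)/sin δ ≈ 0.929.
p = a·p₁ + b·p₂ ≈ (0.699, 0.158, 0.697); φ = arcsin(p_z) ≈ 44.22°, λ = atan2(p_y, p_x) ≈ 12.71°.

≈ 44°N, 13°E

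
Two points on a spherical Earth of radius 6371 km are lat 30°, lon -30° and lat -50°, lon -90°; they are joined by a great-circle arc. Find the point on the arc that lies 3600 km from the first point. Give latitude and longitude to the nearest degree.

≈ lat 2°, lon -47°

From cos δ = sin φ₁ sin φ₂ + cos φ₁ cos φ₂ cos Δλ, the central angle is δ ≈ 1.676 rad (96.0°). The total great-circle distance is δ·R ≈ 1.676 × 6371 ≈ 10676 km, so the target fraction is f = 3600/10676 ≈ 0.337.
Interpolate at f ≈ 0.337 with slerp weights a = sin((1−f)δ)/sin δ ≈ 0.901, b = sin(fδ)/sin δ ≈ 0.538.
p = a·p₁ + b·p₂ ≈ (0.676, -0.736, 0.038); φ = arcsin(p_z) ≈ 2.18°, λ = atan2(p_y, p_x) ≈ -47.45°.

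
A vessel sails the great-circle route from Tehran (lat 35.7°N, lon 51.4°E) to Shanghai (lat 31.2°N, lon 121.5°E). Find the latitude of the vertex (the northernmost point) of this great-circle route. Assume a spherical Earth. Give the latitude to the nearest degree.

≈ 39°N

The great circle lies in the plane with unit normal n̂ = (p₁ × p₂)/|p₁ × p₂|.
Here n̂_z ≈ +0.775; the vertex latitude is φ_max = arccos|n̂_z| ≈ 39.2°.
Check via Clairaut: cos φ_max = |cos φ₁| · sin C = cos(35.7°)·sin(72.7°) ≈ 0.775, again giving ≈ 39.2°.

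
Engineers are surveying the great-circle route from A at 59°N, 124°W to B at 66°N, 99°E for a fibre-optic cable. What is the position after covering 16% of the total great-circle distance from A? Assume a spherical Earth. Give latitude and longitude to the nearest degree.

The haversine formula gives a central angle δ ≈ 0.889 rad (51.0°) between the endpoints.
Interpolate at f = 0.16 with slerp weights a = sin((1−f)δ)/sin δ ≈ 0.875, b = sin(fδ)/sin δ ≈ 0.183.
p = a·p₁ + b·p₂ ≈ (-0.264, -0.300, 0.917); φ = arcsin(p_z) ≈ 66.45°, λ = atan2(p_y, p_x) ≈ -131.28°.

≈ 66°N, 131°W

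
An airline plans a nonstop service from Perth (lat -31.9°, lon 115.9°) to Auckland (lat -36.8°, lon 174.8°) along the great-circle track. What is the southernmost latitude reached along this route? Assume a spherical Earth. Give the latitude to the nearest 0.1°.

The great circle lies in the plane with unit normal n̂ = (p₁ × p₂)/|p₁ × p₂|.
Here n̂_z ≈ +0.782; the vertex latitude is φ_max = arccos|n̂_z| ≈ 38.6°.
Check via Clairaut: cos φ_max = |cos φ₁| · sin C = cos(31.9°)·sin(112.9°) ≈ 0.782, again giving ≈ 38.6°.

≈ -38.6°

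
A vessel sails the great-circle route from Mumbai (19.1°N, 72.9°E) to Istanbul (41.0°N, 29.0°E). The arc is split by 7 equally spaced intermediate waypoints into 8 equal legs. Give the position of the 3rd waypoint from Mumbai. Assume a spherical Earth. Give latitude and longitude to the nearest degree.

≈ (29°N, 59°E)

Write both endpoints as unit vectors p₁, p₂ with components (cos φ cos λ, cos φ sin λ, sin φ).
The central angle between the endpoints is δ = arccos(p₁·p₂) ≈ 0.755 rad (43.2°).
Interpolate at f = 3/8 with slerp weights a = sin((1−f)δ)/sin δ ≈ 0.663, b = sin(fδ)/sin δ ≈ 0.408.
p = a·p₁ + b·p₂ ≈ (0.453, 0.748, 0.484); φ = arcsin(p_z) ≈ 28.98°, λ = atan2(p_y, p_x) ≈ 58.79°.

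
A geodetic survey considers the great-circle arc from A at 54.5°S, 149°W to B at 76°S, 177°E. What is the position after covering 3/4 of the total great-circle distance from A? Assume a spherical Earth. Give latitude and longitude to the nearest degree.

≈ 71°S, 168°W

Write both endpoints as unit vectors p₁, p₂ with components (cos φ cos λ, cos φ sin λ, sin φ).
The central angle between the endpoints is δ = arccos(p₁·p₂) ≈ 0.436 rad (25.0°).
Interpolate at f = 3/4 with slerp weights a = sin((1−f)δ)/sin δ ≈ 0.258, b = sin(fδ)/sin δ ≈ 0.761.
p = a·p₁ + b·p₂ ≈ (-0.312, -0.067, -0.948); φ = arcsin(p_z) ≈ -71.39°, λ = atan2(p_y, p_x) ≈ -167.81°.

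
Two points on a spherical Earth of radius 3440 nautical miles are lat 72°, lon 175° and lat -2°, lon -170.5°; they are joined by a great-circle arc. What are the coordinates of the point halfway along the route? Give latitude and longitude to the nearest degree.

Write both endpoints as unit vectors p₁, p₂ with components (cos φ cos λ, cos φ sin λ, sin φ).
The central angle between the endpoints is δ = arccos(p₁·p₂) ≈ 1.302 rad (74.6°).
Interpolate at f = 1/2 with slerp weights a = sin((1−f)δ)/sin δ ≈ 0.628, b = sin(fδ)/sin δ ≈ 0.628.
p = a·p₁ + b·p₂ ≈ (-0.813, -0.087, 0.576); φ = arcsin(p_z) ≈ 35.16°, λ = atan2(p_y, p_x) ≈ -173.91°.

≈ lat 35°, lon -174°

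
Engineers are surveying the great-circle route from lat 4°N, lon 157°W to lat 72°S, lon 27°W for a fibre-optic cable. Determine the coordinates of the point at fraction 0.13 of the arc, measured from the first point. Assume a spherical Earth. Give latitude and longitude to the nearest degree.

Write both endpoints as unit vectors p₁, p₂ with components (cos φ cos λ, cos φ sin λ, sin φ).
The central angle between the endpoints is δ = arccos(p₁·p₂) ≈ 1.838 rad (105.3°).
Interpolate at f = 0.13 with slerp weights a = sin((1−f)δ)/sin δ ≈ 1.037, b = sin(fδ)/sin δ ≈ 0.245.
p = a·p₁ + b·p₂ ≈ (-0.884, -0.438, -0.161); φ = arcsin(p_z) ≈ -9.27°, λ = atan2(p_y, p_x) ≈ -153.62°.

≈ lat 9°S, lon 154°W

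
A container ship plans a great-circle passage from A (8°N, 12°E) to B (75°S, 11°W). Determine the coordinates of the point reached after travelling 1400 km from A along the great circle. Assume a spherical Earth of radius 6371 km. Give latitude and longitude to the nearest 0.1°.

Convert each endpoint to a unit vector on the sphere (x = cos φ cos λ, y = cos φ sin λ, z = sin φ).
The central angle between the endpoints is δ = arccos(p₁·p₂) ≈ 1.469 rad (84.2°). The total great-circle distance is δ·R ≈ 1.469 × 6371 ≈ 9360 km, so the target fraction is f = 1400/9360 ≈ 0.150.
Interpolate at f ≈ 0.150 with slerp weights a = sin((1−f)δ)/sin δ ≈ 0.954, b = sin(fδ)/sin δ ≈ 0.219.
p = a·p₁ + b·p₂ ≈ (0.979, 0.186, -0.079); φ = arcsin(p_z) ≈ -4.53°, λ = atan2(p_y, p_x) ≈ 10.73°.

≈ (4.5°S, 10.7°E)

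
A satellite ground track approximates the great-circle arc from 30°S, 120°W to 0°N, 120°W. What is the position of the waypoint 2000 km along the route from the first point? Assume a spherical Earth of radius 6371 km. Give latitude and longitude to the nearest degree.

≈ 12°S, 120°W

Write both endpoints as unit vectors p₁, p₂ with components (cos φ cos λ, cos φ sin λ, sin φ).
The central angle between the endpoints is δ = arccos(p₁·p₂) ≈ 0.524 rad (30.0°). The total great-circle distance is δ·R ≈ 0.524 × 6371 ≈ 3336 km, so the target fraction is f = 2000/3336 ≈ 0.600.
Interpolate at f ≈ 0.600 with slerp weights a = sin((1−f)δ)/sin δ ≈ 0.416, b = sin(fδ)/sin δ ≈ 0.618.
p = a·p₁ + b·p₂ ≈ (-0.489, -0.847, -0.208); φ = arcsin(p_z) ≈ -12.01°, λ = atan2(p_y, p_x) ≈ -120.00°.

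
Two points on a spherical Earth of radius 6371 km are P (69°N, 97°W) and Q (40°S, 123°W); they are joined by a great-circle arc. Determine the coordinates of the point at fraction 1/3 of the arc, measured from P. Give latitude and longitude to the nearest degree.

≈ (33°N, 112°W)

Convert each endpoint to a unit vector on the sphere (x = cos φ cos λ, y = cos φ sin λ, z = sin φ).
The central angle between the endpoints is δ = arccos(p₁·p₂) ≈ 1.932 rad (110.7°).
Interpolate at f = 1/3 with slerp weights a = sin((1−f)δ)/sin δ ≈ 1.026, b = sin(fδ)/sin δ ≈ 0.642.
p = a·p₁ + b·p₂ ≈ (-0.313, -0.777, 0.546); φ = arcsin(p_z) ≈ 33.08°, λ = atan2(p_y, p_x) ≈ -111.90°.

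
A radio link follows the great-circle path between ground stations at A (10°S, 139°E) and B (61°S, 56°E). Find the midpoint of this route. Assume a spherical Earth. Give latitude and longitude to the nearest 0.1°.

≈ (42.4°S, 114.3°E)

Convert each endpoint to a unit vector on the sphere (x = cos φ cos λ, y = cos φ sin λ, z = sin φ).
The central angle between the endpoints is δ = arccos(p₁·p₂) ≈ 1.359 rad (77.9°).
Interpolate at f = 1/2 with slerp weights a = sin((1−f)δ)/sin δ ≈ 0.643, b = sin(fδ)/sin δ ≈ 0.643.
p = a·p₁ + b·p₂ ≈ (-0.303, 0.674, -0.674); φ = arcsin(p_z) ≈ -42.36°, λ = atan2(p_y, p_x) ≈ 114.25°.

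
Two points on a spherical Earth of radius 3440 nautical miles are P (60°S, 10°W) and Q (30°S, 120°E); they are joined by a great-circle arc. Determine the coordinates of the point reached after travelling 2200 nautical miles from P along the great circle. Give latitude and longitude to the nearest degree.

≈ (66°S, 77°E)

The haversine formula gives a central angle δ ≈ 1.415 rad (81.1°) between the endpoints. The total great-circle distance is δ·R ≈ 1.415 × 3440 ≈ 4869 nmi, so the target fraction is f = 2200/4869 ≈ 0.452.
Interpolate at f ≈ 0.452 with slerp weights a = sin((1−f)δ)/sin δ ≈ 0.709, b = sin(fδ)/sin δ ≈ 0.604.
p = a·p₁ + b·p₂ ≈ (0.088, 0.392, -0.916); φ = arcsin(p_z) ≈ -66.35°, λ = atan2(p_y, p_x) ≈ 77.40°.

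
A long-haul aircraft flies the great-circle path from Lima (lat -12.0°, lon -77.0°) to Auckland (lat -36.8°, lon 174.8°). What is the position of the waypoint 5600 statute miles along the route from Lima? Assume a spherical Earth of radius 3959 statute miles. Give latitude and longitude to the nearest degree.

The haversine formula gives a central angle δ ≈ 1.691 rad (96.9°) between the endpoints. The total great-circle distance is δ·R ≈ 1.691 × 3959 ≈ 6695 mi, so the target fraction is f = 5600/6695 ≈ 0.836.
Interpolate at f ≈ 0.836 with slerp weights a = sin((1−f)δ)/sin δ ≈ 0.275, b = sin(fδ)/sin δ ≈ 0.995.
p = a·p₁ + b·p₂ ≈ (-0.733, -0.190, -0.653); φ = arcsin(p_z) ≈ -40.79°, λ = atan2(p_y, p_x) ≈ -165.46°.

≈ lat -41°, lon -165°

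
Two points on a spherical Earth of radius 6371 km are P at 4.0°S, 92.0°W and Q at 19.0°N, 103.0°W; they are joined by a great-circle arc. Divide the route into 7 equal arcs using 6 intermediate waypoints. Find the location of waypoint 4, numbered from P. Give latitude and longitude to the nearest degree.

Write both endpoints as unit vectors p₁, p₂ with components (cos φ cos λ, cos φ sin λ, sin φ).
The central angle between the endpoints is δ = arccos(p₁·p₂) ≈ 0.444 rad (25.4°).
Interpolate at f = 4/7 with slerp weights a = sin((1−f)δ)/sin δ ≈ 0.440, b = sin(fδ)/sin δ ≈ 0.584.
p = a·p₁ + b·p₂ ≈ (-0.140, -0.977, 0.160); φ = arcsin(p_z) ≈ 9.18°, λ = atan2(p_y, p_x) ≈ -98.13°.

≈ 9°N, 98°W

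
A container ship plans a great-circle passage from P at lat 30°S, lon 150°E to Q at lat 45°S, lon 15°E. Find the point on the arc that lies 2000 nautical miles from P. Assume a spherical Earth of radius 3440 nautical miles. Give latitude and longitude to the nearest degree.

Convert each endpoint to a unit vector on the sphere (x = cos φ cos λ, y = cos φ sin λ, z = sin φ).
The central angle between the endpoints is δ = arccos(p₁·p₂) ≈ 1.650 rad (94.6°). The total great-circle distance is δ·R ≈ 1.650 × 3440 ≈ 5677 nmi, so the target fraction is f = 2000/5677 ≈ 0.352.
Interpolate at f ≈ 0.352 with slerp weights a = sin((1−f)δ)/sin δ ≈ 0.879, b = sin(fδ)/sin δ ≈ 0.551.
p = a·p₁ + b·p₂ ≈ (-0.283, 0.482, -0.829); φ = arcsin(p_z) ≈ -56.03°, λ = atan2(p_y, p_x) ≈ 120.46°.

≈ lat 56°S, lon 120°E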